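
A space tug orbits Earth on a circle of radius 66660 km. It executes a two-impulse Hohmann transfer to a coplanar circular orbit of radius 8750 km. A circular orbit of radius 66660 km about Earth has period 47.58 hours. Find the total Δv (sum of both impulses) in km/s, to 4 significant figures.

Δv = 3.492 km/s

From Kepler's third law T² = 4π²r³/μ at r = 66660 km, T = 47.58 hours = 47.58 × 3600 s = 1.71288×10^5 s: μ = 4π²r³/T² = 3.98567×10^5 km³/s².
Transfer-ellipse semi-major axis a_t = (r₁ + r₂)/2 = (66660 + 8750)/2 = 37705 km.
Circular speed at r₁: v₁ = √(μ/r₁) = √(3.98567×10^5/66660) = 2.445 km/s.
Transfer-orbit speed at r₁ (v² = μ(2/r − 1/a)): v_a = √[μ(2/r₁ − 1/a_t)] = 1.178 km/s.
First burn Δv₁ = |v_a − v₁| = 1.267 km/s.
At r₂, v₂ = √(μ/r₂) = 6.749 km/s.
Transfer-orbit speed at r₂: v_p = √[μ(2/r₂ − 1/a_t)] = 8.974 km/s.
Second burn Δv₂ = |v₂ − v_p| = 2.225 km/s.
Total Δv = Δv₁ + Δv₂ = 3.492 km/s.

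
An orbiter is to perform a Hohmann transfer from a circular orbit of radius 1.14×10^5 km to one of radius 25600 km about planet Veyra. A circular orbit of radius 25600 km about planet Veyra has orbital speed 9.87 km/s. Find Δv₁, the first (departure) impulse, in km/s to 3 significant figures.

Δv₁ = 1.84 km/s

From the circular-orbit relation v² = μ/r at r = 25600 km: μ = v²r = (9.87)² × 25600 = 2.49387×10^6 km³/s².
Transfer-ellipse semi-major axis a_t = (r₁ + r₂)/2 = (1.140×10^5 + 25600)/2 = 69800 km.
Circular speed at r = 1.140×10^5 km: v_c = √(μ/r) = 4.6772 km/s.
Vis-viva on the transfer ellipse at r = 1.140×10^5 km gives v_t = √[μ(2/r − 1/a_t)] = 2.8325 km/s.
Δv₁ = |v_t − v_c| = |2.8325 − 4.6772| = 1.845 km/s.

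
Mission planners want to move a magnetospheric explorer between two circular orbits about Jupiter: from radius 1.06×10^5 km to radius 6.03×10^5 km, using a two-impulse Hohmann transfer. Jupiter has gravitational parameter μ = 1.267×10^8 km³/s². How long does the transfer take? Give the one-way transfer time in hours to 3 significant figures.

Semi-major axis of the transfer orbit: a_t = (1.060×10^5 + 6.030×10^5)/2 = 3.545×10^5 km.
By Kepler's third law the transfer-orbit period is T = 2π√(a_t³/μ), so t = T/2 = 58910 s.
Converting: 58910 s ÷ 3600 s/hour = 16.4 hours.

t = 16.4 hours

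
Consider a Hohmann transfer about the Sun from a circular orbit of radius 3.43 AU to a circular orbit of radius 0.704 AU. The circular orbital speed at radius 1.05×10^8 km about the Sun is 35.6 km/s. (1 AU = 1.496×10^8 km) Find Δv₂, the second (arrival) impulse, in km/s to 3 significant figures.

Δv₂ = 10.2 km/s

From the circular-orbit relation v² = μ/r at r = 1.05×10^8 km: μ = v²r = (35.6)² × 1.05×10^8 = 1.33073×10^11 km³/s².
In km: r₁ = 3.43 × 1.496×10^8 = 5.13128×10^8 km; r₂ = 0.704 × 1.496×10^8 = 1.053184×10^8 km.
The Hohmann ellipse has a_t = (r₁ + r₂)/2 = 3.092232×10^8 km.
On the circular orbit at r = 1.053184×10^8 km, v_c = √(μ/r) = 35.55 km/s.
Transfer-orbit speed at the same r (vis-viva, a = a_t): v_t = √[μ(2/r − 1/a_t)] = 45.79 km/s.
Δv₂ = |v_t − v_c| = |45.79 − 35.55| = 10.24 km/s.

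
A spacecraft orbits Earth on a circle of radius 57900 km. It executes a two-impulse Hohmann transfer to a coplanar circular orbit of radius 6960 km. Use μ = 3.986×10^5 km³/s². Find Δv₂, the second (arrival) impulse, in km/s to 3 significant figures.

Δv₂ = 2.54 km/s

The Hohmann ellipse has a_t = (r₁ + r₂)/2 = 32430 km.
Circular speed at r = 6960 km: v_c = √(μ/r) = 7.5677 km/s.
Transfer-orbit speed at the same r (vis-viva, a = a_t): v_t = √[μ(2/r − 1/a_t)] = 10.112 km/s.
Δv₂ = |v_t − v_c| = |10.112 − 7.5677| = 2.544 km/s.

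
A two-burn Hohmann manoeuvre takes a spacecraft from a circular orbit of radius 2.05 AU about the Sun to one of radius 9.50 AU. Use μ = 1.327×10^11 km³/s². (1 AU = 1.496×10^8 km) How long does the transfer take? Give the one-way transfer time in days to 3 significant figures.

In km: r₁ = 2.05 × 1.496×10^8 = 3.0668×10^8 km; r₂ = 9.50 × 1.496×10^8 = 1.4212×10^9 km.
Transfer-ellipse semi-major axis a_t = (r₁ + r₂)/2 = (3.0668×10^8 + 1.4212×10^9)/2 = 8.6394×10^8 km.
By Kepler's third law the transfer-orbit period is T = 2π√(a_t³/μ), so t = T/2 = 2.190×10^8 s.
Converting: 2.190×10^8 s ÷ 86400 s/day = 2530 days.

t = 2530 days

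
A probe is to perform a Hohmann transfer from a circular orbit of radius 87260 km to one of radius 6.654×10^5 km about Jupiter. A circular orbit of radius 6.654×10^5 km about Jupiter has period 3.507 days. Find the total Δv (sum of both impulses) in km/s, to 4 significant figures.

Δv = 19.72 km/s

From Kepler's third law T² = 4π²r³/μ at r = 6.654×10^5 km, T = 3.507 days = 3.507 × 86400 s = 3.030048×10^5 s: μ = 4π²r³/T² = 1.26680×10^8 km³/s².
Semi-major axis of the transfer orbit: a_t = (87260 + 6.654×10^5)/2 = 3.7633×10^5 km.
Circular speed at r₁: v₁ = √(μ/r₁) = √(1.26680×10^8/87260) = 38.102 km/s.
Transfer-orbit speed at r₁ (v² = μ(2/r − 1/a)): v_p = √[μ(2/r₁ − 1/a_t)] = 50.665 km/s.
First burn Δv₁ = |v_p − v₁| = 12.563 km/s.
Circular speed at r₂: v₂ = √(μ/r₂) = 13.7979 km/s.
Transfer-orbit speed at r₂: v_a = √[μ(2/r₂ − 1/a_t)] = 6.64410 km/s.
Second burn Δv₂ = |v₂ − v_a| = 7.1538 km/s.
Δv = Δv₁ + Δv₂ = 12.563 + 7.1538 = 19.72 km/s.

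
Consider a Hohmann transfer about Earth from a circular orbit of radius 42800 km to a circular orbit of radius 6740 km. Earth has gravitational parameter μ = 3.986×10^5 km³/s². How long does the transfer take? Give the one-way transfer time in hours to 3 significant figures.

Semi-major axis of the transfer orbit: a_t = (42800 + 6740)/2 = 24770 km.
Half the transfer-orbit period gives t = π√(a_t³/μ) = 19400 s.
Converting: 19400 s ÷ 3600 s/hour = 5.39 hours.

t = 5.39 hours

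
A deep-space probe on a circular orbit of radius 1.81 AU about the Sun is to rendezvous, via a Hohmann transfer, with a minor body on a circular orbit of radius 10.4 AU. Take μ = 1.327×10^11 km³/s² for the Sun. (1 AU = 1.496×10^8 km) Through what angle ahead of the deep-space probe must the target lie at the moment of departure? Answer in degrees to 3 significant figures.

In km: r₁ = 1.81 × 1.496×10^8 = 2.70776×10^8 km; r₂ = 10.4 × 1.496×10^8 = 1.55584×10^9 km.
Semi-major axis of the transfer orbit: a_t = (2.70776×10^8 + 1.55584×10^9)/2 = 9.13308×10^8 km.
The half-period of the transfer ellipse is t = π√(a_t³/μ) = 2.380×10^8 s.
The target's mean motion on its circular orbit is ω₂ = √(μ/r₂³) = 5.936×10^-9 rad/s.
Angle swept by the target during transfer: ω₂·t = 1.413 rad = 80.96°.
Arrival is 180° from departure on the ellipse, so φ = 180° − 80.96° = 99.0°.

φ = 99.0°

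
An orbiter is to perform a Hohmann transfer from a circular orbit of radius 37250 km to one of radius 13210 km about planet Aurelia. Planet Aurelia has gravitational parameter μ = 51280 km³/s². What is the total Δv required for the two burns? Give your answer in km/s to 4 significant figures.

Δv = 0.7481 km/s

Semi-major axis of the transfer orbit: a_t = (37250 + 13210)/2 = 25230 km.
At r₁ the circular-orbit speed is v₁ = √(μ/r₁) = 1.1733 km/s.
On the transfer ellipse at r₁, v² = μ(2/r − 1/a) gives v_a = √[μ(2/r₁ − 1/a_t)] = 0.84899 km/s.
First burn Δv₁ = |v_a − v₁| = 0.3243 km/s.
Circular speed at r₂: v₂ = √(μ/r₂) = 1.97026 km/s.
Transfer-orbit speed at r₂: v_p = √[μ(2/r₂ − 1/a_t)] = 2.39402 km/s.
Second burn Δv₂ = |v₂ − v_p| = 0.4238 km/s.
Δv = Δv₁ + Δv₂ = 0.3243 + 0.4238 = 0.7481 km/s.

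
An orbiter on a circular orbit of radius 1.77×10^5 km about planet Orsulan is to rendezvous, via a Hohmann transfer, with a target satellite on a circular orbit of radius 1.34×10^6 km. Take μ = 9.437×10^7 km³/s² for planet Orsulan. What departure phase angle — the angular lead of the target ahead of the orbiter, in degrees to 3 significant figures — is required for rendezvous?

φ = 103°

The Hohmann ellipse has a_t = (r₁ + r₂)/2 = 7.585×10^5 km.
The half-period of the transfer ellipse is t = π√(a_t³/μ) = 2.136×10^5 s.
Target angular speed ω₂ = √(μ/r₂³) = 6.263×10^-6 rad/s.
Angle swept by the target during transfer: ω₂·t = 1.338 rad = 76.66°.
Arrival is 180° from departure on the ellipse, so φ = 180° − 76.66° = 103°.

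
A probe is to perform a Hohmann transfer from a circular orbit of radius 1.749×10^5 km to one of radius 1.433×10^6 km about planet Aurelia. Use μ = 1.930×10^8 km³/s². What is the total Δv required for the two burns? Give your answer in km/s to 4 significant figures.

Transfer-ellipse semi-major axis a_t = (r₁ + r₂)/2 = (1.749×10^5 + 1.433×10^6)/2 = 8.0395×10^5 km.
Circular speed at r₁: v₁ = √(μ/r₁) = √(1.930×10^8/1.749×10^5) = 33.22 km/s.
Transfer-orbit speed at r₁ (vis-viva): v_p = √[μ(2/r₁ − 1/a_t)] = 44.35 km/s.
First burn Δv₁ = |v_p − v₁| = 11.13 km/s.
At r₂, v₂ = √(μ/r₂) = 11.605 km/s.
Transfer-orbit speed at r₂: v_a = √[μ(2/r₂ − 1/a_t)] = 5.4130 km/s.
Second burn Δv₂ = |v₂ − v_a| = 6.192 km/s.
Total Δv = Δv₁ + Δv₂ = 17.32 km/s.

Δv = 17.32 km/s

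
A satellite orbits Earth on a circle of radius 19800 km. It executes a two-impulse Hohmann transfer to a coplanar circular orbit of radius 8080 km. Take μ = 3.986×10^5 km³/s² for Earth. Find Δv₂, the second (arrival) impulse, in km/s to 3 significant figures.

Δv₂ = 1.35 km/s

Transfer-ellipse semi-major axis a_t = (r₁ + r₂)/2 = (19800 + 8080)/2 = 13940 km.
Circular speed at r = 8080 km: v_c = √(μ/r) = 7.024 km/s.
Transfer-orbit speed at the same r (vis-viva, a = a_t): v_t = √[μ(2/r − 1/a_t)] = 8.371 km/s.
Δv₂ = |v_t − v_c| = |8.371 − 7.024| = 1.347 km/s.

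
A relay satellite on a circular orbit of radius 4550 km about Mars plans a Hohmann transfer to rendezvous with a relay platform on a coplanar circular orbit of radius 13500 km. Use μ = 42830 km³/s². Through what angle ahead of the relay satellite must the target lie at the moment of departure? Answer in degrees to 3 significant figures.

φ = 81.6°

Transfer-ellipse semi-major axis a_t = (r₁ + r₂)/2 = (4550 + 13500)/2 = 9025 km.
The half-period of the transfer ellipse is t = π√(a_t³/μ) = 13015 s.
The target's mean motion on its circular orbit is ω₂ = √(μ/r₂³) = 1.3194×10^-4 rad/s.
Angle swept by the target during transfer: ω₂·t = 1.7172 rad = 98.39°.
The relay satellite traverses 180° on the transfer ellipse, so the target must lead by 180° − 98.39° = 81.6°.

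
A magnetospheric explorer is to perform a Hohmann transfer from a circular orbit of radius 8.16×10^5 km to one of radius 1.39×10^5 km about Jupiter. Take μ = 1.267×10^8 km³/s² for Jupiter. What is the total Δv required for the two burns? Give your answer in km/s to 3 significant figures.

Semi-major axis of the transfer orbit: a_t = (8.160×10^5 + 1.390×10^5)/2 = 4.775×10^5 km.
At r₁ the circular-orbit speed is v₁ = √(μ/r₁) = 12.461 km/s.
On the transfer ellipse at r₁, vis-viva gives v_a = √[μ(2/r₁ − 1/a_t)] = 6.7230 km/s.
First burn Δv₁ = |v_a − v₁| = 5.738 km/s.
At r₂, v₂ = √(μ/r₂) = 30.191 km/s.
Transfer-orbit speed at r₂: v_p = √[μ(2/r₂ − 1/a_t)] = 39.467 km/s.
Second burn Δv₂ = |v₂ − v_p| = 9.276 km/s.
Δv = Δv₁ + Δv₂ = 5.738 + 9.276 = 15.01 km/s.

Δv = 15.0 km/s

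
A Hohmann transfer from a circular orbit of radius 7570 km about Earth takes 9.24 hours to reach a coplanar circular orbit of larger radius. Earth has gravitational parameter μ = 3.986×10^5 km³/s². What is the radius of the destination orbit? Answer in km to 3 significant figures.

Transfer time t = 9.24 hours = 33264 s, and t = π√(a_t³/μ).
So a_t = (μ t²/π²)^(1/3) = (3.986×10^5 × (33264)² / π²)^(1/3) = 35486 km.
Since a_t = (r₁ + r₂)/2, r₂ = 2a_t − r₁ = 2×35486 − 7570 = 63402 km.

r₂ = 63400 km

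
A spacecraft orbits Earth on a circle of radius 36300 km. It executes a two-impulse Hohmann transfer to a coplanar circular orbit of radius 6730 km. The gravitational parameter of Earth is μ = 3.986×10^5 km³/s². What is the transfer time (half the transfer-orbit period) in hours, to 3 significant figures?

t = 4.36 hours

The Hohmann ellipse has a_t = (r₁ + r₂)/2 = 21515 km.
By Kepler's third law the transfer-orbit period is T = 2π√(a_t³/μ), so t = T/2 = 15700 s.
Converting: 15700 s ÷ 3600 s/hour = 4.36 hours.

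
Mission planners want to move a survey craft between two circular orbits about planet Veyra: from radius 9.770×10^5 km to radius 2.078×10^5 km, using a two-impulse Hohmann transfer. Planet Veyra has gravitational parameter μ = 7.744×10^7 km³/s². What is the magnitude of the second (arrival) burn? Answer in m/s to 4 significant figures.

Transfer-ellipse semi-major axis a_t = (r₁ + r₂)/2 = (9.770×10^5 + 2.078×10^5)/2 = 5.924×10^5 km.
Circular speed at r = 2.078×10^5 km: v_c = √(μ/r) = 19.3046 km/s.
Transfer-orbit speed at the same r (vis-viva, a = a_t): v_t = √[μ(2/r − 1/a_t)] = 24.7913 km/s.
Δv₂ = |v_t − v_c| = |24.7913 − 19.3046| = 5.487 km/s.

Δv₂ = 5487 m/s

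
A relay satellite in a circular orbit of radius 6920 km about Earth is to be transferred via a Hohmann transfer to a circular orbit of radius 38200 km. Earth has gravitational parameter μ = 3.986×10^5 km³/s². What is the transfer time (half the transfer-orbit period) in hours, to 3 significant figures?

The Hohmann ellipse has a_t = (r₁ + r₂)/2 = 22560 km.
Half the transfer-orbit period gives t = π√(a_t³/μ) = 16860 s.
Converting: 16860 s ÷ 3600 s/hour = 4.68 hours.

t = 4.68 hours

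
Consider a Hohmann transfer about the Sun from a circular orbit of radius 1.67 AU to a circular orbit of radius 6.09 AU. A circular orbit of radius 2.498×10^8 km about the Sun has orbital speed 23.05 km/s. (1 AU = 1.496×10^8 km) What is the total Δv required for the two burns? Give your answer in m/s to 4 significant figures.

From the circular-orbit relation v² = μ/r at r = 2.498×10^8 km: μ = v²r = (23.05)² × 2.498×10^8 = 1.32719×10^11 km³/s².
In km: r₁ = 1.67 × 1.496×10^8 = 2.49832×10^8 km; r₂ = 6.09 × 1.496×10^8 = 9.11064×10^8 km.
Semi-major axis of the transfer orbit: a_t = (2.49832×10^8 + 9.11064×10^8)/2 = 5.80448×10^8 km.
Circular speed at r₁: v₁ = √(μ/r₁) = √(1.32719×10^11/2.49832×10^8) = 23.0485 km/s.
On the transfer ellipse at r₁, vis-viva equation gives v_p = √[μ(2/r₁ − 1/a_t)] = 28.8759 km/s.
First burn Δv₁ = |v_p − v₁| = 5.8274 km/s.
Circular speed at r₂: v₂ = √(μ/r₂) = 12.0696 km/s.
Transfer-orbit speed at r₂: v_a = √[μ(2/r₂ − 1/a_t)] = 7.91836 km/s.
Second burn Δv₂ = |v₂ − v_a| = 4.1512 km/s.
Δv = Δv₁ + Δv₂ = 5.8274 + 4.1512 = 9.979 km/s.

Δv = 9979 m/s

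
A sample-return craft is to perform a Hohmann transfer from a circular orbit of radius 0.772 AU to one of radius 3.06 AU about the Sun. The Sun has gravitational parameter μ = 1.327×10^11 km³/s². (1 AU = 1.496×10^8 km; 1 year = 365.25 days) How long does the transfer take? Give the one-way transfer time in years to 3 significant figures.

t = 1.33 years

In km: r₁ = 0.772 × 1.496×10^8 = 1.154912×10^8 km; r₂ = 3.06 × 1.496×10^8 = 4.57776×10^8 km.
Transfer-ellipse semi-major axis a_t = (r₁ + r₂)/2 = (1.154912×10^8 + 4.57776×10^8)/2 = 2.866336×10^8 km.
Transfer time t = π√(a_t³/μ) = π√((2.866336×10^8)³ / 1.327×10^11) = 4.185×10^7 s.
Converting: 4.185×10^7 s ÷ 3.15576×10^7 s/year (365.25 × 86400) = 1.33 years.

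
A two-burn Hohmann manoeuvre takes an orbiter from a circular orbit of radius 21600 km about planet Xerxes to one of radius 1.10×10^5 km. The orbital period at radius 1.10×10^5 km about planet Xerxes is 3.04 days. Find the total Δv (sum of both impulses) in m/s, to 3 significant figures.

From Kepler's third law T² = 4π²r³/μ at r = 1.10×10^5 km, T = 3.04 days = 3.04 × 86400 s = 2.62656×10^5 s: μ = 4π²r³/T² = 7.61663×10^5 km³/s².
Transfer-ellipse semi-major axis a_t = (r₁ + r₂)/2 = (21600 + 1.100×10^5)/2 = 65800 km.
Circular speed at r₁: v₁ = √(μ/r₁) = √(7.61663×10^5/21600) = 5.9382 km/s.
Transfer-orbit speed at r₁ (v² = μ(2/r − 1/a)): v_p = √[μ(2/r₁ − 1/a_t)] = 7.6778 km/s.
First burn Δv₁ = |v_p − v₁| = 1.7396 km/s.
Circular speed at r₂: v₂ = √(μ/r₂) = 2.63139 km/s.
Transfer-orbit speed at r₂: v_a = √[μ(2/r₂ − 1/a_t)] = 1.50765 km/s.
Second burn Δv₂ = |v₂ − v_a| = 1.1237 km/s.
Δv = Δv₁ + Δv₂ = 1.7396 + 1.1237 = 2.863 km/s.

Δv = 2860 m/s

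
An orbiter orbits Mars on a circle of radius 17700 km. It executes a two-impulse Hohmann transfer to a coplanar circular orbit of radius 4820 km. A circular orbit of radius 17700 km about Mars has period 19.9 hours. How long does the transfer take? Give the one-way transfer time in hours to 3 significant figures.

From Kepler's third law T² = 4π²r³/μ at r = 17700 km, T = 19.9 hours = 19.9 × 3600 s = 71640 s: μ = 4π²r³/T² = 42654.8 km³/s².
Transfer-ellipse semi-major axis a_t = (r₁ + r₂)/2 = (17700 + 4820)/2 = 11260 km.
Transfer time t = π√(a_t³/μ) = π√((11260)³ / 42654.8) = 18170 s.
Converting: 18170 s ÷ 3600 s/hour = 5.05 hours.

t = 5.05 hours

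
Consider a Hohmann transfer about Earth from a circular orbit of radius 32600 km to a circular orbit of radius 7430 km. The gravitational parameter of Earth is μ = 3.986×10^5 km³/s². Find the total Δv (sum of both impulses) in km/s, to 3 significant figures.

Semi-major axis of the transfer orbit: a_t = (32600 + 7430)/2 = 20015 km.
At r₁ the circular-orbit speed is v₁ = √(μ/r₁) = 3.496712 km/s.
On the transfer ellipse at r₁, vis-viva gives v_a = √[μ(2/r₁ − 1/a_t)] = 2.130475 km/s.
First burn Δv₁ = |v_a − v₁| = 1.36624 km/s.
Circular speed at r₂: v₂ = √(μ/r₂) = 7.32444 km/s.
Transfer-orbit speed at r₂: v_p = √[μ(2/r₂ − 1/a_t)] = 9.34771 km/s.
Second burn Δv₂ = |v₂ − v_p| = 2.02327 km/s.
Δv = Δv₁ + Δv₂ = 1.36624 + 2.02327 = 3.390 km/s.

Δv = 3.39 km/s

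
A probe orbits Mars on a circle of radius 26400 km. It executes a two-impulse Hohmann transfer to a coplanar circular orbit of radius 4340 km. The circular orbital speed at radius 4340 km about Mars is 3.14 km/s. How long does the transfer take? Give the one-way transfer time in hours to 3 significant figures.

From the circular-orbit relation v² = μ/r at r = 4340 km: μ = v²r = (3.14)² × 4340 = 42790.7 km³/s².
Semi-major axis of the transfer orbit: a_t = (26400 + 4340)/2 = 15370 km.
Half the transfer-orbit period gives t = π√(a_t³/μ) = 28940 s.
Converting: 28940 s ÷ 3600 s/hour = 8.04 hours.

t = 8.04 hours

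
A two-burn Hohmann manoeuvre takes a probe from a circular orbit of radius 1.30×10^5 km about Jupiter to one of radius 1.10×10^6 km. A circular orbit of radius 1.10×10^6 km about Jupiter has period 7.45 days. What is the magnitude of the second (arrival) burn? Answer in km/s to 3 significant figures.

Δv₂ = 5.80 km/s

From Kepler's third law T² = 4π²r³/μ at r = 1.10×10^6 km, T = 7.45 days = 7.45 × 86400 s = 6.4368×10^5 s: μ = 4π²r³/T² = 1.26823×10^8 km³/s².
Transfer-ellipse semi-major axis a_t = (r₁ + r₂)/2 = (1.300×10^5 + 1.100×10^6)/2 = 6.150×10^5 km.
On the circular orbit at r = 1.100×10^6 km, v_c = √(μ/r) = 10.7375 km/s.
Transfer-orbit speed at the same r (vis-viva, a = a_t): v_t = √[μ(2/r − 1/a_t)] = 4.93670 km/s.
Δv₂ = |v_t − v_c| = |4.93670 − 10.7375| = 5.801 km/s.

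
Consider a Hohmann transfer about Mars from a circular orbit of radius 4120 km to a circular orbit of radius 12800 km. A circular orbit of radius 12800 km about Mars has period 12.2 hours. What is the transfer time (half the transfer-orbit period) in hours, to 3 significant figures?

t = 3.28 hours

From Kepler's third law T² = 4π²r³/μ at r = 12800 km, T = 12.2 hours = 12.2 × 3600 s = 43920 s: μ = 4π²r³/T² = 42920.5 km³/s².
The Hohmann ellipse has a_t = (r₁ + r₂)/2 = 8460 km.
By Kepler's third law the transfer-orbit period is T = 2π√(a_t³/μ), so t = T/2 = 11800 s.
Converting: 11800 s ÷ 3600 s/hour = 3.28 hours.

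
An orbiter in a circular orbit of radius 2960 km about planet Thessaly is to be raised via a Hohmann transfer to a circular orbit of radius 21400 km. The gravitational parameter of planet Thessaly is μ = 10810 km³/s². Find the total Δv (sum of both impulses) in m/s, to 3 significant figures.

Δv = 982 m/s

Semi-major axis of the transfer orbit: a_t = (2960 + 21400)/2 = 12180 km.
At r₁ the circular-orbit speed is v₁ = √(μ/r₁) = 1.91103 km/s.
Transfer-orbit speed at r₁ (v² = μ(2/r − 1/a)): v_p = √[μ(2/r₁ − 1/a_t)] = 2.53309 km/s.
First burn Δv₁ = |v_p − v₁| = 0.62206 km/s.
At r₂, v₂ = √(μ/r₂) = 0.71073 km/s.
Transfer-orbit speed at r₂: v_a = √[μ(2/r₂ − 1/a_t)] = 0.35037 km/s.
Second burn Δv₂ = |v₂ − v_a| = 0.36036 km/s.
Δv = Δv₁ + Δv₂ = 0.62206 + 0.36036 = 0.9824 km/s.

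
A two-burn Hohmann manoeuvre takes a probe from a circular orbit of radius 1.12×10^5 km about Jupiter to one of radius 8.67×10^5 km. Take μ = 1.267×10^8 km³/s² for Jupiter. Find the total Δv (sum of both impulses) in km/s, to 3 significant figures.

Δv = 17.4 km/s

Semi-major axis of the transfer orbit: a_t = (1.120×10^5 + 8.670×10^5)/2 = 4.895×10^5 km.
At r₁ the circular-orbit speed is v₁ = √(μ/r₁) = 33.634 km/s.
Transfer-orbit speed at r₁ (vis-viva): v_p = √[μ(2/r₁ − 1/a_t)] = 44.762 km/s.
First burn Δv₁ = |v_p − v₁| = 11.128 km/s.
At r₂, v₂ = √(μ/r₂) = 12.08868 km/s.
Transfer-orbit speed at r₂: v_a = √[μ(2/r₂ − 1/a_t)] = 5.782444 km/s.
Second burn Δv₂ = |v₂ − v_a| = 6.3062 km/s.
Total Δv = Δv₁ + Δv₂ = 17.43 km/s.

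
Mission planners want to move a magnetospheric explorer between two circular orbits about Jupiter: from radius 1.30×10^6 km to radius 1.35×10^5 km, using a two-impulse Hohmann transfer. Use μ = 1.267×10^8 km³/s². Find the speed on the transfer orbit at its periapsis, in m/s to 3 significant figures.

v = 41200 m/s

Semi-major axis of the transfer orbit: a_t = (1.300×10^6 + 1.350×10^5)/2 = 7.175×10^5 km.
At periapsis, r = 1.350×10^5 km.
Vis-viva: v = √[μ(2/r − 1/a_t)] = √[1.267×10^8 × (2/1.350×10^5 − 1/7.175×10^5)] = 41.24 km/s.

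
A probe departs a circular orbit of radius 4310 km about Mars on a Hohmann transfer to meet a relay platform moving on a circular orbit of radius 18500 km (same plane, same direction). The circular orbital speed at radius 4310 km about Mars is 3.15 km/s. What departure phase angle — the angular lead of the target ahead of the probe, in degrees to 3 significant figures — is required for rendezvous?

From the circular-orbit relation v² = μ/r at r = 4310 km: μ = v²r = (3.15)² × 4310 = 42766.0 km³/s².
Semi-major axis of the transfer orbit: a_t = (4310 + 18500)/2 = 11405 km.
The half-period of the transfer ellipse is t = π√(a_t³/μ) = 18503 s.
Target angular speed ω₂ = √(μ/r₂³) = 8.2185×10^-5 rad/s.
Angle swept by the target during transfer: ω₂·t = 1.5207 rad = 87.13°.
The probe traverses 180° on the transfer ellipse, so the target must lead by 180° − 87.13° = 92.9°.

φ = 92.9°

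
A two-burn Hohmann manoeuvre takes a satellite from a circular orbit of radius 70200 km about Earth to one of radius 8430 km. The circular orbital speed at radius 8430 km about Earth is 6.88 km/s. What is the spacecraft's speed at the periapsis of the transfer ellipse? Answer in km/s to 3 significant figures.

v = 9.19 km/s

From the circular-orbit relation v² = μ/r at r = 8430 km: μ = v²r = (6.88)² × 8430 = 3.99029×10^5 km³/s².
Transfer-ellipse semi-major axis a_t = (r₁ + r₂)/2 = (70200 + 8430)/2 = 39315 km.
The periapsis of the transfer ellipse is at r = 8430 km.
From the vis-viva equation, v = √[μ(2/r − 1/a_t)] = 9.193 km/s.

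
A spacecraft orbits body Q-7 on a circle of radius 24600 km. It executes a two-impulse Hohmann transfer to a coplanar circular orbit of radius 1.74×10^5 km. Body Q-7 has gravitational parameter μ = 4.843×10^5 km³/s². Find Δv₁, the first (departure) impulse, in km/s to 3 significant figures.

Transfer-ellipse semi-major axis a_t = (r₁ + r₂)/2 = (24600 + 1.740×10^5)/2 = 99300 km.
Circular speed at r = 24600 km: v_c = √(μ/r) = 4.437 km/s.
Transfer-orbit speed at the same r (vis-viva, a = a_t): v_t = √[μ(2/r − 1/a_t)] = 5.873 km/s.
Δv₁ = |v_t − v_c| = |5.873 − 4.437| = 1.436 km/s.

Δv₁ = 1.44 km/s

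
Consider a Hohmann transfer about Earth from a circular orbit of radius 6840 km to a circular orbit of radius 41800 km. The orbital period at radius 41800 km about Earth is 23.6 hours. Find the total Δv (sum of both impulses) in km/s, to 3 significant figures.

From Kepler's third law T² = 4π²r³/μ at r = 41800 km, T = 23.6 hours = 23.6 × 3600 s = 84960 s: μ = 4π²r³/T² = 3.99447×10^5 km³/s².
The Hohmann ellipse has a_t = (r₁ + r₂)/2 = 24320 km.
At r₁ the circular-orbit speed is v₁ = √(μ/r₁) = 7.6419 km/s.
On the transfer ellipse at r₁, v² = μ(2/r − 1/a) gives v_p = √[μ(2/r₁ − 1/a_t)] = 10.019 km/s.
First burn Δv₁ = |v_p − v₁| = 2.377 km/s.
Circular speed at r₂: v₂ = √(μ/r₂) = 3.091 km/s.
Transfer-orbit speed at r₂: v_a = √[μ(2/r₂ − 1/a_t)] = 1.639 km/s.
Second burn Δv₂ = |v₂ − v_a| = 1.452 km/s.
Δv = Δv₁ + Δv₂ = 2.377 + 1.452 = 3.829 km/s.

Δv = 3.83 km/s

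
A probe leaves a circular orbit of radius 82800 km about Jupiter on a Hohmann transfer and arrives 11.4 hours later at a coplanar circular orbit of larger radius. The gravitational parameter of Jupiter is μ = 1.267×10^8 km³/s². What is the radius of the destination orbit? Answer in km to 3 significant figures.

Transfer time t = 11.4 hours = 41040 s, and t = π√(a_t³/μ).
So a_t = (μ t²/π²)^(1/3) = (1.267×10^8 × (41040)² / π²)^(1/3) = 2.7859×10^5 km.
Since a_t = (r₁ + r₂)/2, r₂ = 2a_t − r₁ = 2×2.7859×10^5 − 82800 = 4.7438×10^5 km.

r₂ = 4.74×10^5 km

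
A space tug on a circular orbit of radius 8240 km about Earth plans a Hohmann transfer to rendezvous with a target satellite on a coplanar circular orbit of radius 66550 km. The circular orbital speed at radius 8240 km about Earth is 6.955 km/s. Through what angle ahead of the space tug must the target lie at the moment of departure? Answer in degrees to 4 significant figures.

From the circular-orbit relation v² = μ/r at r = 8240 km: μ = v²r = (6.955)² × 8240 = 3.98585×10^5 km³/s².
The Hohmann ellipse has a_t = (r₁ + r₂)/2 = 37395 km.
Transfer time t = π√(a_t³/μ) = 35984 s.
Target angular speed ω₂ = √(μ/r₂³) = 3.6774×10^-5 rad/s.
Angle swept by the target during transfer: ω₂·t = 1.3233 rad = 75.82°.
Arrival is 180° from departure on the ellipse, so φ = 180° − 75.82° = 104.2°.

φ = 104.2°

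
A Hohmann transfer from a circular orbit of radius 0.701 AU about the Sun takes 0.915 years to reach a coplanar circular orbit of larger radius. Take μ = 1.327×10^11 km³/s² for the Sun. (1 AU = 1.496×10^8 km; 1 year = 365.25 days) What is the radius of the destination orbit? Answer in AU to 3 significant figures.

r₂ = 2.29 AU

In km: r₁ = 0.701 × 1.496×10^8 = 1.048696×10^8 km.
Transfer time t = 0.915 years × 365.25 × 86400 s = 2.8875204×10^7 s, and t = π√(a_t³/μ).
So a_t = (μ t²/π²)^(1/3) = (1.327×10^11 × (2.8875204×10^7)² / π²)^(1/3) = 2.2381×10^8 km.
Since a_t = (r₁ + r₂)/2, r₂ = 2a_t − r₁ = 2×2.2381×10^8 − 1.048696×10^8 = 3.427504×10^8 km.
In AU: r₂ = 3.427504×10^8 / 1.496×10^8 = 2.29 AU.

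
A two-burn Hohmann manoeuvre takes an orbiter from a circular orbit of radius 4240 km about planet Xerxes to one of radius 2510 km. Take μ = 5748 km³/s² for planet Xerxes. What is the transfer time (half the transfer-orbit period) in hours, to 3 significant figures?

Transfer-ellipse semi-major axis a_t = (r₁ + r₂)/2 = (4240 + 2510)/2 = 3375 km.
Transfer time t = π√(a_t³/μ) = π√((3375)³ / 5748) = 8125 s.
Converting: 8125 s ÷ 3600 s/hour = 2.26 hours.

t = 2.26 hours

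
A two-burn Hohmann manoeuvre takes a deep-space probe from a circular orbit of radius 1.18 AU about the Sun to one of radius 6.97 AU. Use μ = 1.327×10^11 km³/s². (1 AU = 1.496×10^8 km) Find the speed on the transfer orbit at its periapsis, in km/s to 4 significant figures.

v = 35.86 km/s

In km: r₁ = 1.18 × 1.496×10^8 = 1.76528×10^8 km; r₂ = 6.97 × 1.496×10^8 = 1.042712×10^9 km.
Transfer-ellipse semi-major axis a_t = (r₁ + r₂)/2 = (1.76528×10^8 + 1.042712×10^9)/2 = 6.0962×10^8 km.
The periapsis of the transfer ellipse is at r = 1.76528×10^8 km.
Vis-viva: v = √[μ(2/r − 1/a_t)] = √[1.327×10^11 × (2/1.76528×10^8 − 1/6.0962×10^8)] = 35.86 km/s.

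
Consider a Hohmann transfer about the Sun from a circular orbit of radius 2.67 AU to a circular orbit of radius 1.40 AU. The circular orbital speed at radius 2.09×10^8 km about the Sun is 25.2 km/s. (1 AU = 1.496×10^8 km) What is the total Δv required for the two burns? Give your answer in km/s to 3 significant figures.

Δv = 6.77 km/s

From the circular-orbit relation v² = μ/r at r = 2.09×10^8 km: μ = v²r = (25.2)² × 2.09×10^8 = 1.32723×10^11 km³/s².
In km: r₁ = 2.67 × 1.496×10^8 = 3.99432×10^8 km; r₂ = 1.40 × 1.496×10^8 = 2.0944×10^8 km.
Semi-major axis of the transfer orbit: a_t = (3.99432×10^8 + 2.0944×10^8)/2 = 3.04436×10^8 km.
At r₁ the circular-orbit speed is v₁ = √(μ/r₁) = 18.2286 km/s.
Transfer-orbit speed at r₁ (vis-viva): v_a = √[μ(2/r₁ − 1/a_t)] = 15.1194 km/s.
First burn Δv₁ = |v_a − v₁| = 3.109 km/s.
Circular speed at r₂: v₂ = √(μ/r₂) = 25.174 km/s.
Transfer-orbit speed at r₂: v_p = √[μ(2/r₂ − 1/a_t)] = 28.835 km/s.
Second burn Δv₂ = |v₂ − v_p| = 3.661 km/s.
Total Δv = Δv₁ + Δv₂ = 6.770 km/s.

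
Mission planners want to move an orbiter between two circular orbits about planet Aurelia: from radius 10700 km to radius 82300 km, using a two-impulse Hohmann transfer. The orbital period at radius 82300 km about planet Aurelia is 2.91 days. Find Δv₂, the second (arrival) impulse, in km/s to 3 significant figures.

From Kepler's third law T² = 4π²r³/μ at r = 82300 km, T = 2.91 days = 2.91 × 86400 s = 2.51424×10^5 s: μ = 4π²r³/T² = 3.48133×10^5 km³/s².
Transfer-ellipse semi-major axis a_t = (r₁ + r₂)/2 = (10700 + 82300)/2 = 46500 km.
Circular speed at r = 82300 km: v_c = √(μ/r) = 2.057 km/s.
Vis-viva on the transfer ellipse at r = 82300 km gives v_t = √[μ(2/r − 1/a_t)] = 0.9866 km/s.
Δv₂ = |v_t − v_c| = |0.9866 − 2.057| = 1.070 km/s.

Δv₂ = 1.07 km/s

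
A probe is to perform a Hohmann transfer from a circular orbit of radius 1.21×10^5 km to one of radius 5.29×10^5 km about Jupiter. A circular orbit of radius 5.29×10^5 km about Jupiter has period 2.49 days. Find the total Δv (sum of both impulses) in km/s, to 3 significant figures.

From Kepler's third law T² = 4π²r³/μ at r = 5.29×10^5 km, T = 2.49 days = 2.49 × 86400 s = 2.15136×10^5 s: μ = 4π²r³/T² = 1.26270×10^8 km³/s².
Semi-major axis of the transfer orbit: a_t = (1.210×10^5 + 5.290×10^5)/2 = 3.250×10^5 km.
At r₁ the circular-orbit speed is v₁ = √(μ/r₁) = 32.30 km/s.
On the transfer ellipse at r₁, vis-viva gives v_p = √[μ(2/r₁ − 1/a_t)] = 41.21 km/s.
First burn Δv₁ = |v_p − v₁| = 8.910 km/s.
Circular speed at r₂: v₂ = √(μ/r₂) = 15.45 km/s.
Transfer-orbit speed at r₂: v_a = √[μ(2/r₂ − 1/a_t)] = 9.427 km/s.
Second burn Δv₂ = |v₂ − v_a| = 6.023 km/s.
Total Δv = Δv₁ + Δv₂ = 14.93 km/s.

Δv = 14.9 km/s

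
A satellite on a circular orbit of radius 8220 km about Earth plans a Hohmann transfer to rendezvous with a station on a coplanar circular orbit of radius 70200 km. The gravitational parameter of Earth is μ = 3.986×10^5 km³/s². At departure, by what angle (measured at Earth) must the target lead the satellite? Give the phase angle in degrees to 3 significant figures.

The Hohmann ellipse has a_t = (r₁ + r₂)/2 = 39210 km.
The half-period of the transfer ellipse is t = π√(a_t³/μ) = 38635 s.
Target angular speed ω₂ = √(μ/r₂³) = 3.3944×10^-5 rad/s.
Angle swept by the target during transfer: ω₂·t = 1.3114 rad = 75.14°.
Arrival is 180° from departure on the ellipse, so φ = 180° − 75.14° = 105°.

φ = 105°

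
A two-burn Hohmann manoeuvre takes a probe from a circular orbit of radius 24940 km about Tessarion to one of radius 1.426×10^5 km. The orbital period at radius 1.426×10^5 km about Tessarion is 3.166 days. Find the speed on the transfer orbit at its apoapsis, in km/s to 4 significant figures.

v = 1.787 km/s

From Kepler's third law T² = 4π²r³/μ at r = 1.426×10^5 km, T = 3.166 days = 3.166 × 86400 s = 2.735424×10^5 s: μ = 4π²r³/T² = 1.52992×10^6 km³/s².
Semi-major axis of the transfer orbit: a_t = (24940 + 1.426×10^5)/2 = 83770 km.
The apoapsis of the transfer ellipse is at r = 1.426×10^5 km.
Vis-viva: v = √[μ(2/r − 1/a_t)] = √[1.52992×10^6 × (2/1.426×10^5 − 1/83770)] = 1.787 km/s.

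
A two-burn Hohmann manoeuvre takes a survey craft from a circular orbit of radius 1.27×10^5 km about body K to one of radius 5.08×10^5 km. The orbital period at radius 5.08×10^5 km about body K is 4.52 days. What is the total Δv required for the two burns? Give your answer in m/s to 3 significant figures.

Δv = 7330 m/s

From Kepler's third law T² = 4π²r³/μ at r = 5.08×10^5 km, T = 4.52 days = 4.52 × 86400 s = 3.90528×10^5 s: μ = 4π²r³/T² = 3.39349×10^7 km³/s².
Semi-major axis of the transfer orbit: a_t = (1.270×10^5 + 5.080×10^5)/2 = 3.175×10^5 km.
Circular speed at r₁: v₁ = √(μ/r₁) = √(3.39349×10^7/1.270×10^5) = 16.35 km/s.
On the transfer ellipse at r₁, vis-viva gives v_p = √[μ(2/r₁ − 1/a_t)] = 20.68 km/s.
First burn Δv₁ = |v_p − v₁| = 4.330 km/s.
At r₂, v₂ = √(μ/r₂) = 8.173 km/s.
Transfer-orbit speed at r₂: v_a = √[μ(2/r₂ − 1/a_t)] = 5.169 km/s.
Second burn Δv₂ = |v₂ − v_a| = 3.004 km/s.
Δv = Δv₁ + Δv₂ = 4.330 + 3.004 = 7.334 km/s.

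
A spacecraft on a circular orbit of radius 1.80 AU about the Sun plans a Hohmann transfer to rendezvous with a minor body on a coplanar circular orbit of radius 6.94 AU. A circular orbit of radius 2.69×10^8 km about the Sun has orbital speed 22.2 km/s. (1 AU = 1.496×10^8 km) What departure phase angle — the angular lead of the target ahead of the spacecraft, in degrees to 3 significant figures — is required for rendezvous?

From the circular-orbit relation v² = μ/r at r = 2.69×10^8 km: μ = v²r = (22.2)² × 2.69×10^8 = 1.32574×10^11 km³/s².
In km: r₁ = 1.80 × 1.496×10^8 = 2.6928×10^8 km; r₂ = 6.94 × 1.496×10^8 = 1.038224×10^9 km.
Semi-major axis of the transfer orbit: a_t = (2.6928×10^8 + 1.038224×10^9)/2 = 6.53752×10^8 km.
Transfer time t = π√(a_t³/μ) = 1.44225×10^8 s.
The target's mean motion on its circular orbit is ω₂ = √(μ/r₂³) = 1.08841×10^-8 rad/s.
Angle swept by the target during transfer: ω₂·t = 1.5698 rad = 89.94°.
Arrival is 180° from departure on the ellipse, so φ = 180° − 89.94° = 90.1°.

φ = 90.1°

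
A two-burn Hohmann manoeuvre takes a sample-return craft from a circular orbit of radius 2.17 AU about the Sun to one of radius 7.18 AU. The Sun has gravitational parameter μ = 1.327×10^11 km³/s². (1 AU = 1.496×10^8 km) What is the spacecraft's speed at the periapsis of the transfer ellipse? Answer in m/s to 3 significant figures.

In km: r₁ = 2.17 × 1.496×10^8 = 3.24632×10^8 km; r₂ = 7.18 × 1.496×10^8 = 1.074128×10^9 km.
The Hohmann ellipse has a_t = (r₁ + r₂)/2 = 6.9938×10^8 km.
The periapsis of the transfer ellipse is at r = 3.24632×10^8 km.
Applying v² = μ(2/r − 1/a_t): v = 25.06 km/s.

v = 25100 m/s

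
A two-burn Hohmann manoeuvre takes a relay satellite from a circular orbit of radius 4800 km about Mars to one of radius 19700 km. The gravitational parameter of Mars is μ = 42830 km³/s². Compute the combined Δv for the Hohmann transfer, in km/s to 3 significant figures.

Transfer-ellipse semi-major axis a_t = (r₁ + r₂)/2 = (4800 + 19700)/2 = 12250 km.
Circular speed at r₁: v₁ = √(μ/r₁) = √(42830/4800) = 2.98713 km/s.
On the transfer ellipse at r₁, vis-viva equation gives v_p = √[μ(2/r₁ − 1/a_t)] = 3.78807 km/s.
First burn Δv₁ = |v_p − v₁| = 0.8009 km/s.
Circular speed at r₂: v₂ = √(μ/r₂) = 1.4745 km/s.
Transfer-orbit speed at r₂: v_a = √[μ(2/r₂ − 1/a_t)] = 0.92298 km/s.
Second burn Δv₂ = |v₂ − v_a| = 0.5515 km/s.
Δv = Δv₁ + Δv₂ = 0.8009 + 0.5515 = 1.352 km/s.

Δv = 1.35 km/s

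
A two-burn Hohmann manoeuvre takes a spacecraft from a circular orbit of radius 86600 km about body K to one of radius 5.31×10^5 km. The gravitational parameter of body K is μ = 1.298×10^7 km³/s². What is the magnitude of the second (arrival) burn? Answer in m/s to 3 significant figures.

Δv₂ = 2330 m/s

The Hohmann ellipse has a_t = (r₁ + r₂)/2 = 3.088×10^5 km.
On the circular orbit at r = 5.310×10^5 km, v_c = √(μ/r) = 4.944 km/s.
Transfer-orbit speed at the same r (vis-viva, a = a_t): v_t = √[μ(2/r − 1/a_t)] = 2.618 km/s.
Δv₂ = |v_t − v_c| = |2.618 − 4.944| = 2.326 km/s.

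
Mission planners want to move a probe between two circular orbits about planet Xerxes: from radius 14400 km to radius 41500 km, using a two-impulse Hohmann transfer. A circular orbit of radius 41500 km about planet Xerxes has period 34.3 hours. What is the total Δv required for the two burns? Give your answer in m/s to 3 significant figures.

From Kepler's third law T² = 4π²r³/μ at r = 41500 km, T = 34.3 hours = 34.3 × 3600 s = 1.2348×10^5 s: μ = 4π²r³/T² = 1.85059×10^5 km³/s².
The Hohmann ellipse has a_t = (r₁ + r₂)/2 = 27950 km.
Circular speed at r₁: v₁ = √(μ/r₁) = √(1.85059×10^5/14400) = 3.58488 km/s.
On the transfer ellipse at r₁, vis-viva equation gives v_p = √[μ(2/r₁ − 1/a_t)] = 4.36825 km/s.
First burn Δv₁ = |v_p − v₁| = 0.7834 km/s.
Circular speed at r₂: v₂ = √(μ/r₂) = 2.112 km/s.
Transfer-orbit speed at r₂: v_a = √[μ(2/r₂ − 1/a_t)] = 1.516 km/s.
Second burn Δv₂ = |v₂ − v_a| = 0.5960 km/s.
Total Δv = Δv₁ + Δv₂ = 1.379 km/s.

Δv = 1380 m/s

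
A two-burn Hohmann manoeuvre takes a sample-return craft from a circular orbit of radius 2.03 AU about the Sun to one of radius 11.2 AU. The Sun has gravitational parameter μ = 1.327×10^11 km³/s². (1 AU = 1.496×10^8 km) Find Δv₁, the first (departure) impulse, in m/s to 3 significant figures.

Δv₁ = 6300 m/s

In km: r₁ = 2.03 × 1.496×10^8 = 3.03688×10^8 km; r₂ = 11.2 × 1.496×10^8 = 1.67552×10^9 km.
Transfer-ellipse semi-major axis a_t = (r₁ + r₂)/2 = (3.03688×10^8 + 1.67552×10^9)/2 = 9.89604×10^8 km.
On the circular orbit at r = 3.03688×10^8 km, v_c = √(μ/r) = 20.904 km/s.
Transfer-orbit speed at the same r (vis-viva, a = a_t): v_t = √[μ(2/r − 1/a_t)] = 27.200 km/s.
Δv₁ = |v_t − v_c| = |27.200 − 20.904| = 6.296 km/s.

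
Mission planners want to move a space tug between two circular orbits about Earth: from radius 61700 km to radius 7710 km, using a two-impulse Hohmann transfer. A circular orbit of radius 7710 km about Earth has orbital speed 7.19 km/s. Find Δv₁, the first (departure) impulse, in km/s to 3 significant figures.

From the circular-orbit relation v² = μ/r at r = 7710 km: μ = v²r = (7.19)² × 7710 = 3.98577×10^5 km³/s².
The Hohmann ellipse has a_t = (r₁ + r₂)/2 = 34705 km.
Circular speed at r = 61700 km: v_c = √(μ/r) = 2.542 km/s.
Transfer-orbit speed at the same r (vis-viva, a = a_t): v_t = √[μ(2/r − 1/a_t)] = 1.198 km/s.
Δv₁ = |v_t − v_c| = |1.198 − 2.542| = 1.344 km/s.

Δv₁ = 1.34 km/s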